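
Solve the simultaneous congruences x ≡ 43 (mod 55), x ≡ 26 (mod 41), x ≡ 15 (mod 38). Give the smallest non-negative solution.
x ≡ 17533 (mod 85690); the representative in [0, 85690) is 17533

The moduli 55, 41, 38 are pairwise coprime, so by the CRT there is a unique solution mod 55·41·38 = 85690.
Solve by successive substitution. Start with x ≡ 43 (mod 55).
  Combine with x ≡ 26 (mod 41): write x = 43 + 55·t and require 43 + 55·t ≡ 26 (mod 41), i.e. 55·t ≡ 26 − 43 ≡ 24 (mod 41). Since 55^(−1) ≡ 3 (mod 41) (55 ≡ 14 (mod 41)), t ≡ 3·24 ≡ 31 (mod 41). So x ≡ 43 + 55·31 = 1748 (mod 2255).
  Combine with x ≡ 15 (mod 38): write x = 1748 + 2255·t and require 1748 + 2255·t ≡ 15 (mod 38), i.e. 2255·t ≡ 15 − 1748 ≡ 15 (mod 38). Since 2255^(−1) ≡ 3 (mod 38) (2255 ≡ 13 (mod 38)), t ≡ 3·15 ≡ 7 (mod 38). So x ≡ 1748 + 2255·7 = 17533 (mod 85690).
Unique solution in [0, 85690): x = 17533.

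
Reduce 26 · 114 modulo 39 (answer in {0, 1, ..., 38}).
0

Reduce the factors first: 114 ≡ 36 (mod 39), so 26 · 114 ≡ 26 · 36 (mod 39). 26 · 36 = 936. Dividing by 39: 936 = 24·39 + 0. So (26 · 114) mod 39 = 0.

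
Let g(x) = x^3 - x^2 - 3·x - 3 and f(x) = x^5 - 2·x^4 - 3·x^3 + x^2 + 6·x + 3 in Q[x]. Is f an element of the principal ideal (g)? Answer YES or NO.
YES

In Q[x] the ideal (g) consists of all multiples of g, so f ∈ (g) iff g | f, i.e. iff the remainder of f on division by g is 0. Divide f by g (g is monic, so eliminate the leading term of the running remainder at each step):
  leading term x^5: subtract (x^2)·g(x) = x^5 - x^4 - 3·x^3 - 3·x^2, leaving -x^4 + 4·x^2 + 6·x + 3
  leading term -x^4: subtract (-x)·g(x) = -x^4 + x^3 + 3·x^2 + 3·x, leaving -x^3 + x^2 + 3·x + 3
  leading term -x^3: subtract (-1)·g(x) = -x^3 + x^2 + 3·x + 3, leaving 0
The remainder is 0, so f(x) = g(x) · h(x) with h(x) = x^2 - x - 1. Hence g | f, i.e. f ∈ (g).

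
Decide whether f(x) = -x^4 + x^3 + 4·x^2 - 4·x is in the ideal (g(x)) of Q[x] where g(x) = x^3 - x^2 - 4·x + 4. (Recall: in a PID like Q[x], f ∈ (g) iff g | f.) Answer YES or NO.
In Q[x] the ideal (g) consists of all multiples of g, so f ∈ (g) iff g | f, i.e. iff the remainder of f on division by g is 0. Divide f by g (g is monic, so eliminate the leading term of the running remainder at each step):
  leading term -x^4: subtract (-x)·g(x) = -x^4 + x^3 + 4·x^2 - 4·x, leaving 0
The remainder is 0, so f(x) = g(x) · h(x) with h(x) = -x. Hence g | f, i.e. f ∈ (g).

Final answer: YES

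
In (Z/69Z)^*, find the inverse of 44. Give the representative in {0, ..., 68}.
44^(−1) ≡ 11 (mod 69)

Apply the extended Euclidean algorithm to (69, 44), tracking rows (r, s, t) with s·69 + t·44 = r. Each division r_prev = q·r_cur + r_new produces the new row as (previous row) − q·(current row):
  row A: (69, 1, 0)   [1·69 + 0·44 = 69]
  row B: (44, 0, 1)   [0·69 + 1·44 = 44]
  69 = 1·44 + 25   → row C = row A − 1·row B = (25, 1, −1)   [check: 1·69 − 1·44 = 25]
  44 = 1·25 + 19   → row D = row B − 1·row C = (19, −1, 2)   [check: −1·69 + 2·44 = 19]
  25 = 1·19 + 6   → row E = row C − 1·row D = (6, 2, −3)   [check: 2·69 − 3·44 = 6]
  19 = 3·6 + 1   → row F = row D − 3·row E = (1, −7, 11)   [check: −7·69 + 11·44 = 1]
  6 = 6·1 + 0   → remainder 0, stop. gcd = 1 (last nonzero row F).
The gcd is 1, so 44 is invertible mod 69. The last nonzero row gives −7·69 + 11·44 = 1, so t = 11. So 44^(−1) ≡ 11 (mod 69). Verify: 44 · 11 = 484 ≡ 1 (mod 69). ✓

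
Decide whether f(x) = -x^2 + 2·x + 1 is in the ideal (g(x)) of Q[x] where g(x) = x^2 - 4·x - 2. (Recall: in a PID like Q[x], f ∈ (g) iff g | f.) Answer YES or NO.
NO

In Q[x] the ideal (g) consists of all multiples of g, so f ∈ (g) iff g | f, i.e. iff the remainder of f on division by g is 0. Divide f by g (g is monic, so eliminate the leading term of the running remainder at each step):
  leading term -x^2: subtract (-1)·g(x) = -x^2 + 4·x + 2, leaving -2·x - 1
The remainder r(x) = -2·x - 1 ≠ 0 (and deg r < deg g), so g ∤ f, i.e. f ∉ (g).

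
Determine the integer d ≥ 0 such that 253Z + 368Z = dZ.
In the PID Z, (a, b) is generated by gcd(a, b). Compute gcd(368, 253) with the extended Euclidean algorithm, tracking rows (r, s, t) with s·368 + t·253 = r:
  row A: (368, 1, 0)   [1·368 + 0·253 = 368]
  row B: (253, 0, 1)   [0·368 + 1·253 = 253]
  368 = 1·253 + 115   → row C = row A − 1·row B = (115, 1, −1)   [check: 1·368 − 1·253 = 115]
  253 = 2·115 + 23   → row D = row B − 2·row C = (23, −2, 3)   [check: −2·368 + 3·253 = 23]
  115 = 5·23 + 0   → remainder 0, stop. gcd = 23 (last nonzero row D).
So gcd(253, 368) = 23, with Bézout identity −2·368 + 3·253 = 23. Containment (⊇): the Bézout identity exhibits 23 as an element of (253, 368), giving (23) ⊆ (253, 368). Containment (⊆): since 23 | 253 and 23 | 368 (253 = 23·11, 368 = 23·16), every Z-linear combination of 253 and 368 is divisible by 23, so (253, 368) ⊆ (23). Therefore (253, 368) = (23), d = 23.

Final answer: (253, 368) = (23); d = 23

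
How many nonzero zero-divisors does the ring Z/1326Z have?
In Z/1326Z each nonzero element is either a unit (gcd with 1326 is 1) or a zero-divisor (gcd > 1). The number of units is φ(1326): factorise 1326 = 2 · 3 · 13 · 17, so φ(1326) = (2 − 1) · (3 − 1) · (13 − 1) · (17 − 1) = 1 · 2 · 12 · 16 = 384. The nonzero elements number 1326 − 1 = 1325. Hence the nonzero zero-divisors number 1325 − 384 = 941.

Final answer: Z/1326Z has 941 nonzero zero-divisors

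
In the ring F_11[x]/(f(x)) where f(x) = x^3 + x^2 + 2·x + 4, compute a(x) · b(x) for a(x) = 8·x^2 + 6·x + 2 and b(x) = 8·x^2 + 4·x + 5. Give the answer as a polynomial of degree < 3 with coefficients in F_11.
Multiply as integer polynomials: a · b = 64·x^4 + 80·x^3 + 80·x^2 + 38·x + 10. Reducing coefficients mod 11: a · b ≡ 9·x^4 + 3·x^3 + 3·x^2 + 5·x + 10. Now divide by f(x) = x^3 + x^2 + 2·x + 4 in F_11[x], eliminating the leading term at each step:
  leading term 9·x^4: subtract (9·x)·f(x) = 9·x^4 + 9·x^3 + 7·x^2 + 3·x, leaving 5·x^3 + 7·x^2 + 2·x + 10 (coefficients mod 11)
  leading term 5·x^3: subtract (5)·f(x) = 5·x^3 + 5·x^2 + 10·x + 9, leaving 2·x^2 + 3·x + 1 (coefficients mod 11)
The degree is now < 3, so this is the remainder. Hence a · b ≡ 2·x^2 + 3·x + 1 in F_11[x]/(f).

Final answer: a · b ≡ 2·x^2 + 3·x + 1 (mod f(x))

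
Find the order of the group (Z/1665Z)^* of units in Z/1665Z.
|(Z/1665Z)^*| = 864

(Z/1665Z)^* consists of the classes a with gcd(a, 1665) = 1, so its order is φ(1665). φ is multiplicative, with φ(p^e) = p^e − p^(e−1). Factorise 1665 = 3^2 · 5 · 37. Then
  φ(1665) = (3^2 − 3^1) · (5 − 1) · (37 − 1) = 6 · 4 · 36 = 864.
Thus |(Z/1665Z)^*| = 864.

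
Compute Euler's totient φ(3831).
φ(3831) = 2552

φ is multiplicative, with φ(p^e) = p^e − p^(e−1). Factorise 3831 = 3 · 1277. Then
  φ(3831) = (3 − 1) · (1277 − 1) = 2 · 1276 = 2552.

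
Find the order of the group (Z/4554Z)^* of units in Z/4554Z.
(Z/4554Z)^* consists of the classes a with gcd(a, 4554) = 1, so its order is φ(4554). φ is multiplicative, with φ(p^e) = p^e − p^(e−1). Factorise 4554 = 2 · 3^2 · 11 · 23. Then
  φ(4554) = (2 − 1) · (3^2 − 3^1) · (11 − 1) · (23 − 1) = 1 · 6 · 10 · 22 = 1320.
Thus |(Z/4554Z)^*| = 1320.

Final answer: |(Z/4554Z)^*| = 1320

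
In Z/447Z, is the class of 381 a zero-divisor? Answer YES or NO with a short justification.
gcd(381, 447) = 3 > 1, so 381 is not a unit in Z/447Z. In Z/nZ every nonzero non-unit is a zero-divisor: explicitly, take b = 447/gcd = 149 ≠ 0 (mod 447); then 381·149 = 56769 = 127·447, i.e. 381·149 ≡ 0 (mod 447). So 381 is a zero-divisor.

Final answer: YES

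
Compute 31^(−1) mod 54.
31^(−1) ≡ 7 (mod 54)

Apply the extended Euclidean algorithm to (54, 31), tracking rows (r, s, t) with s·54 + t·31 = r. Each division r_prev = q·r_cur + r_new produces the new row as (previous row) − q·(current row):
  row A: (54, 1, 0)   [1·54 + 0·31 = 54]
  row B: (31, 0, 1)   [0·54 + 1·31 = 31]
  54 = 1·31 + 23   → row C = row A − 1·row B = (23, 1, −1)   [check: 1·54 − 1·31 = 23]
  31 = 1·23 + 8   → row D = row B − 1·row C = (8, −1, 2)   [check: −1·54 + 2·31 = 8]
  23 = 2·8 + 7   → row E = row C − 2·row D = (7, 3, −5)   [check: 3·54 − 5·31 = 7]
  8 = 1·7 + 1   → row F = row D − 1·row E = (1, −4, 7)   [check: −4·54 + 7·31 = 1]
  7 = 7·1 + 0   → remainder 0, stop. gcd = 1 (last nonzero row F).
The gcd is 1, so 31 is invertible mod 54. The last nonzero row gives −4·54 + 7·31 = 1, so t = 7. So 31^(−1) ≡ 7 (mod 54). Verify: 31 · 7 = 217 ≡ 1 (mod 54). ✓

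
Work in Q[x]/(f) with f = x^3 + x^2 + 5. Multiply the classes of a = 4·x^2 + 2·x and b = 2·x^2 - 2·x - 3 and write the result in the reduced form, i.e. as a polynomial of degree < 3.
a · b ≡ -4·x^2 - 46·x + 60 (mod f(x))

First multiply in Q[x] without reducing: a · b = 8·x^4 - 4·x^3 - 16·x^2 - 6·x. Now divide by f(x) = x^3 + x^2 + 5, eliminating the leading term at each step:
  leading term 8·x^4: subtract (8·x)·f(x) = 8·x^4 + 8·x^3 + 40·x, leaving -12·x^3 - 16·x^2 - 46·x
  leading term -12·x^3: subtract (-12)·f(x) = -12·x^3 - 12·x^2 - 60, leaving -4·x^2 - 46·x + 60
The degree is now < 3, so this is the remainder. Hence a · b ≡ -4·x^2 - 46·x + 60 in Q[x]/(f).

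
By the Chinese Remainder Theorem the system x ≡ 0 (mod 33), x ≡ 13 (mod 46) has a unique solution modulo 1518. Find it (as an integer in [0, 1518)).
x ≡ 1485 (mod 1518); the representative in [0, 1518) is 1485

The moduli 33, 46 are pairwise coprime, so by the CRT there is a unique solution mod 33·46 = 1518.
Solve by successive substitution. Start with x ≡ 0 (mod 33).
  Combine with x ≡ 13 (mod 46): write x = 33·t and require 33·t ≡ 13 (mod 46). Since 33^(−1) ≡ 7 (mod 46), t ≡ 7·13 ≡ 45 (mod 46). So x ≡ 33·45 = 1485 (mod 1518).
Unique solution in [0, 1518): x = 1485.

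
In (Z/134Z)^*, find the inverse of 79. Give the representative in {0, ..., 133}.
Apply the extended Euclidean algorithm to (134, 79), tracking rows (r, s, t) with s·134 + t·79 = r. Each division r_prev = q·r_cur + r_new produces the new row as (previous row) − q·(current row):
  row A: (134, 1, 0)   [1·134 + 0·79 = 134]
  row B: (79, 0, 1)   [0·134 + 1·79 = 79]
  134 = 1·79 + 55   → row C = row A − 1·row B = (55, 1, −1)   [check: 1·134 − 1·79 = 55]
  79 = 1·55 + 24   → row D = row B − 1·row C = (24, −1, 2)   [check: −1·134 + 2·79 = 24]
  55 = 2·24 + 7   → row E = row C − 2·row D = (7, 3, −5)   [check: 3·134 − 5·79 = 7]
  24 = 3·7 + 3   → row F = row D − 3·row E = (3, −10, 17)   [check: −10·134 + 17·79 = 3]
  7 = 2·3 + 1   → row G = row E − 2·row F = (1, 23, −39)   [check: 23·134 − 39·79 = 1]
  3 = 3·1 + 0   → remainder 0, stop. gcd = 1 (last nonzero row G).
The gcd is 1, so 79 is invertible mod 134. The last nonzero row gives 23·134 − 39·79 = 1, so t = −39. So 79^(−1) ≡ −39 ≡ 95 (mod 134). Verify: 79 · 95 = 7505 ≡ 1 (mod 134). ✓

Final answer: 79^(−1) ≡ 95 (mod 134)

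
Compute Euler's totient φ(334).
φ(334) = 166

φ is multiplicative, with φ(p^e) = p^e − p^(e−1). Factorise 334 = 2 · 167. Then
  φ(334) = (2 − 1) · (167 − 1) = 1 · 166 = 166.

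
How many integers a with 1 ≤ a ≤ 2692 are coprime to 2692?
The number of a ∈ {1, ..., 2692} with gcd(a, 2692) = 1 is by definition Euler's totient φ(2692). φ is multiplicative, with φ(p^e) = p^e − p^(e−1). Factorise 2692 = 2^2 · 673. Then
  φ(2692) = (2^2 − 2^1) · (673 − 1) = 2 · 672 = 1344.
So there are 1344 such integers.

Final answer: 1344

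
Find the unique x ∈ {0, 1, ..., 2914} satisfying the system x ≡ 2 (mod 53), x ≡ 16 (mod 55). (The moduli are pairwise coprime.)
x ≡ 2546 (mod 2915); the representative in [0, 2915) is 2546

The moduli 53, 55 are pairwise coprime, so by the CRT there is a unique solution mod 53·55 = 2915.
Solve by successive substitution. Start with x ≡ 2 (mod 53).
  Combine with x ≡ 16 (mod 55): write x = 2 + 53·t and require 2 + 53·t ≡ 16 (mod 55), i.e. 53·t ≡ 16 − 2 ≡ 14 (mod 55). Since 53^(−1) ≡ 27 (mod 55), t ≡ 27·14 ≡ 48 (mod 55). So x ≡ 2 + 53·48 = 2546 (mod 2915).
Unique solution in [0, 2915): x = 2546.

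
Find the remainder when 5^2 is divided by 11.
3

Use repeated squaring. Binary(2) = 10. Walk through the bits of the exponent 2 left-to-right: at each bit after the leading one, square the running value, then multiply by 5 if the bit is 1 (always reducing mod 11):
  bit 1 = 1 (leading): start with 5.
  bit 2 = 0: square 5^2 = 25 ≡ 3 (mod 11).
Final value: 5^2 ≡ 3 (mod 11).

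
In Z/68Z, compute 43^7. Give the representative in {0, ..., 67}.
19

Use repeated squaring. Binary(7) = 111. Walk through the bits of the exponent 7 left-to-right: at each bit after the leading one, square the running value, then multiply by 43 if the bit is 1 (always reducing mod 68):
  bit 1 = 1 (leading): start with 43.
  bit 2 = 1: square 43^2 = 1849 ≡ 13; bit is 1, so multiply 13·43 = 559 ≡ 15 (mod 68).
  bit 3 = 1: square 15^2 = 225 ≡ 21; bit is 1, so multiply 21·43 = 903 ≡ 19 (mod 68).
Final value: 43^7 ≡ 19 (mod 68).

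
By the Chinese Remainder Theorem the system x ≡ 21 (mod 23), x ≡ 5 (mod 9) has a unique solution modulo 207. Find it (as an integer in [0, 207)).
x ≡ 113 (mod 207); the representative in [0, 207) is 113

The moduli 23, 9 are pairwise coprime, so by the CRT there is a unique solution mod 23·9 = 207.
Solve by successive substitution. Start with x ≡ 21 (mod 23).
  Combine with x ≡ 5 (mod 9): write x = 21 + 23·t and require 21 + 23·t ≡ 5 (mod 9), i.e. 23·t ≡ 5 − 21 ≡ 2 (mod 9). Since 23^(−1) ≡ 2 (mod 9) (23 ≡ 5 (mod 9)), t ≡ 2·2 ≡ 4 (mod 9). So x ≡ 21 + 23·4 = 113 (mod 207).
Unique solution in [0, 207): x = 113.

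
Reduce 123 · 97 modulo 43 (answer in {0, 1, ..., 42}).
Reduce the factors first: 123 ≡ 37, 97 ≡ 11 (mod 43), so 123 · 97 ≡ 37 · 11 (mod 43). 37 · 11 = 407. Dividing by 43: 407 = 9·43 + 20. So (123 · 97) mod 43 = 20.

Final answer: 20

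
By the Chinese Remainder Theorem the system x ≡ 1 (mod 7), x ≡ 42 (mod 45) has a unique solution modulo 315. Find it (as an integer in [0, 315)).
The moduli 7, 45 are pairwise coprime, so by the CRT there is a unique solution mod 7·45 = 315.
Solve by successive substitution. Start with x ≡ 1 (mod 7).
  Combine with x ≡ 42 (mod 45): write x = 1 + 7·t and require 1 + 7·t ≡ 42 (mod 45), i.e. 7·t ≡ 42 − 1 ≡ 41 (mod 45). Since 7^(−1) ≡ 13 (mod 45), t ≡ 13·41 ≡ 38 (mod 45). So x ≡ 1 + 7·38 = 267 (mod 315).
Unique solution in [0, 315): x = 267.

Final answer: x ≡ 267 (mod 315); the representative in [0, 315) is 267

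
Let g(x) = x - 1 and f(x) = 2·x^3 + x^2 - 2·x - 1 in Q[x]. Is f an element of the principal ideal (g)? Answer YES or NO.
In Q[x] the ideal (g) consists of all multiples of g, so f ∈ (g) iff g | f, i.e. iff the remainder of f on division by g is 0. Divide f by g (g is monic, so eliminate the leading term of the running remainder at each step):
  leading term 2·x^3: subtract (2·x^2)·g(x) = 2·x^3 - 2·x^2, leaving 3·x^2 - 2·x - 1
  leading term 3·x^2: subtract (3·x)·g(x) = 3·x^2 - 3·x, leaving x - 1
  leading term x: subtract (1)·g(x) = x - 1, leaving 0
The remainder is 0, so f(x) = g(x) · h(x) with h(x) = 2·x^2 + 3·x + 1. Hence g | f, i.e. f ∈ (g).

Final answer: YES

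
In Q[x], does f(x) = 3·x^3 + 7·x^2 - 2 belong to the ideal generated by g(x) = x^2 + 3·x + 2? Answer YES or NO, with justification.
NO

In Q[x] the ideal (g) consists of all multiples of g, so f ∈ (g) iff g | f, i.e. iff the remainder of f on division by g is 0. Divide f by g (g is monic, so eliminate the leading term of the running remainder at each step):
  leading term 3·x^3: subtract (3·x)·g(x) = 3·x^3 + 9·x^2 + 6·x, leaving -2·x^2 - 6·x - 2
  leading term -2·x^2: subtract (-2)·g(x) = -2·x^2 - 6·x - 4, leaving 2
The remainder r(x) = 2 ≠ 0 (and deg r < deg g), so g ∤ f, i.e. f ∉ (g).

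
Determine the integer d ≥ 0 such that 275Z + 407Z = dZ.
In the PID Z, (a, b) is generated by gcd(a, b). Compute gcd(407, 275) with the extended Euclidean algorithm, tracking rows (r, s, t) with s·407 + t·275 = r:
  row A: (407, 1, 0)   [1·407 + 0·275 = 407]
  row B: (275, 0, 1)   [0·407 + 1·275 = 275]
  407 = 1·275 + 132   → row C = row A − 1·row B = (132, 1, −1)   [check: 1·407 − 1·275 = 132]
  275 = 2·132 + 11   → row D = row B − 2·row C = (11, −2, 3)   [check: −2·407 + 3·275 = 11]
  132 = 12·11 + 0   → remainder 0, stop. gcd = 11 (last nonzero row D).
So gcd(275, 407) = 11, with Bézout identity −2·407 + 3·275 = 11. Containment (⊇): the Bézout identity exhibits 11 as an element of (275, 407), giving (11) ⊆ (275, 407). Containment (⊆): since 11 | 275 and 11 | 407 (275 = 11·25, 407 = 11·37), every Z-linear combination of 275 and 407 is divisible by 11, so (275, 407) ⊆ (11). Therefore (275, 407) = (11), d = 11.

Final answer: (275, 407) = (11); d = 11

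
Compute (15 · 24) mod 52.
48

Both factors are already reduced mod 52. 15 · 24 = 360. Dividing by 52: 360 = 6·52 + 48. So (15 · 24) mod 52 = 48.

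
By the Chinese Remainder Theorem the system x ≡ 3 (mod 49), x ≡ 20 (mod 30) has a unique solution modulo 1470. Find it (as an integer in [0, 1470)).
x ≡ 1130 (mod 1470); the representative in [0, 1470) is 1130

The moduli 49, 30 are pairwise coprime, so by the CRT there is a unique solution mod 49·30 = 1470.
Solve by successive substitution. Start with x ≡ 3 (mod 49).
  Combine with x ≡ 20 (mod 30): write x = 3 + 49·t and require 3 + 49·t ≡ 20 (mod 30), i.e. 49·t ≡ 20 − 3 ≡ 17 (mod 30). Since 49^(−1) ≡ 19 (mod 30) (49 ≡ 19 (mod 30)), t ≡ 19·17 ≡ 23 (mod 30). So x ≡ 3 + 49·23 = 1130 (mod 1470).
Unique solution in [0, 1470): x = 1130.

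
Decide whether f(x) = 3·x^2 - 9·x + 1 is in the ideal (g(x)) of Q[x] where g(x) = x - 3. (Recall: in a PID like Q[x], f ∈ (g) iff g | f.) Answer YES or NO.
In Q[x] the ideal (g) consists of all multiples of g, so f ∈ (g) iff g | f, i.e. iff the remainder of f on division by g is 0. Divide f by g (g is monic, so eliminate the leading term of the running remainder at each step):
  leading term 3·x^2: subtract (3·x)·g(x) = 3·x^2 - 9·x, leaving 1
The remainder r(x) = 1 ≠ 0 (and deg r < deg g), so g ∤ f, i.e. f ∉ (g).

Final answer: NO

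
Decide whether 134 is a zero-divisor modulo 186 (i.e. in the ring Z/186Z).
YES

gcd(134, 186) = 2 > 1, so 134 is not a unit in Z/186Z. In Z/nZ every nonzero non-unit is a zero-divisor: explicitly, take b = 186/gcd = 93 ≠ 0 (mod 186); then 134·93 = 12462 = 67·186, i.e. 134·93 ≡ 0 (mod 186). So 134 is a zero-divisor.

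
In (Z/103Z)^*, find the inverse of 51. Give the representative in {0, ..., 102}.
51^(−1) ≡ 101 (mod 103)

Apply the extended Euclidean algorithm to (103, 51), tracking rows (r, s, t) with s·103 + t·51 = r. Each division r_prev = q·r_cur + r_new produces the new row as (previous row) − q·(current row):
  row A: (103, 1, 0)   [1·103 + 0·51 = 103]
  row B: (51, 0, 1)   [0·103 + 1·51 = 51]
  103 = 2·51 + 1   → row C = row A − 2·row B = (1, 1, −2)   [check: 1·103 − 2·51 = 1]
  51 = 51·1 + 0   → remainder 0, stop. gcd = 1 (last nonzero row C).
The gcd is 1, so 51 is invertible mod 103. The last nonzero row gives 1·103 − 2·51 = 1, so t = −2. So 51^(−1) ≡ −2 ≡ 101 (mod 103). Verify: 51 · 101 = 5151 ≡ 1 (mod 103). ✓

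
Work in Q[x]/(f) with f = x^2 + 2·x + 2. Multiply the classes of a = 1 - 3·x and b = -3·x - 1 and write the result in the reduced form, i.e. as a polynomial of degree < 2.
First multiply in Q[x] without reducing: a · b = 9·x^2 - 1. Now divide by f(x) = x^2 + 2·x + 2, eliminating the leading term at each step:
  leading term 9·x^2: subtract (9)·f(x) = 9·x^2 + 18·x + 18, leaving -18·x - 19
The degree is now < 2, so this is the remainder. Hence a · b ≡ -18·x - 19 in Q[x]/(f).

Final answer: a · b ≡ -18·x - 19 (mod f(x))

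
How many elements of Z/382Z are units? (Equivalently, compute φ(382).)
An element a ∈ Z/382Z is a unit iff gcd(a, 382) = 1, so the number of units is φ(382). φ is multiplicative, with φ(p^e) = p^e − p^(e−1). Factorise 382 = 2 · 191. Then
  φ(382) = (2 − 1) · (191 − 1) = 1 · 190 = 190.

Final answer: Z/382Z has φ(382) = 190 units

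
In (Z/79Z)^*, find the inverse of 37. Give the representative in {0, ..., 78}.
Apply the extended Euclidean algorithm to (79, 37), tracking rows (r, s, t) with s·79 + t·37 = r. Each division r_prev = q·r_cur + r_new produces the new row as (previous row) − q·(current row):
  row A: (79, 1, 0)   [1·79 + 0·37 = 79]
  row B: (37, 0, 1)   [0·79 + 1·37 = 37]
  79 = 2·37 + 5   → row C = row A − 2·row B = (5, 1, −2)   [check: 1·79 − 2·37 = 5]
  37 = 7·5 + 2   → row D = row B − 7·row C = (2, −7, 15)   [check: −7·79 + 15·37 = 2]
  5 = 2·2 + 1   → row E = row C − 2·row D = (1, 15, −32)   [check: 15·79 − 32·37 = 1]
  2 = 2·1 + 0   → remainder 0, stop. gcd = 1 (last nonzero row E).
The gcd is 1, so 37 is invertible mod 79. The last nonzero row gives 15·79 − 32·37 = 1, so t = −32. So 37^(−1) ≡ −32 ≡ 47 (mod 79). Verify: 37 · 47 = 1739 ≡ 1 (mod 79). ✓

Final answer: 37^(−1) ≡ 47 (mod 79)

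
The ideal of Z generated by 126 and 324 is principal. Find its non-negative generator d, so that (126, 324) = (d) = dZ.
(126, 324) = (18); d = 18

In the PID Z, (a, b) is generated by gcd(a, b). Compute gcd(324, 126) with the extended Euclidean algorithm, tracking rows (r, s, t) with s·324 + t·126 = r:
  row A: (324, 1, 0)   [1·324 + 0·126 = 324]
  row B: (126, 0, 1)   [0·324 + 1·126 = 126]
  324 = 2·126 + 72   → row C = row A − 2·row B = (72, 1, −2)   [check: 1·324 − 2·126 = 72]
  126 = 1·72 + 54   → row D = row B − 1·row C = (54, −1, 3)   [check: −1·324 + 3·126 = 54]
  72 = 1·54 + 18   → row E = row C − 1·row D = (18, 2, −5)   [check: 2·324 − 5·126 = 18]
  54 = 3·18 + 0   → remainder 0, stop. gcd = 18 (last nonzero row E).
So gcd(126, 324) = 18, with Bézout identity 2·324 − 5·126 = 18. Containment (⊇): the Bézout identity exhibits 18 as an element of (126, 324), giving (18) ⊆ (126, 324). Containment (⊆): since 18 | 126 and 18 | 324 (126 = 18·7, 324 = 18·18), every Z-linear combination of 126 and 324 is divisible by 18, so (126, 324) ⊆ (18). Therefore (126, 324) = (18), d = 18.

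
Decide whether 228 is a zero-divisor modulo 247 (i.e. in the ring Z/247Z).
gcd(228, 247) = 19 > 1, so 228 is not a unit in Z/247Z. In Z/nZ every nonzero non-unit is a zero-divisor: explicitly, take b = 247/gcd = 13 ≠ 0 (mod 247); then 228·13 = 2964 = 12·247, i.e. 228·13 ≡ 0 (mod 247). So 228 is a zero-divisor.

Final answer: YES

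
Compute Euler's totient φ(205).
φ is multiplicative, with φ(p^e) = p^e − p^(e−1). Factorise 205 = 5 · 41. Then
  φ(205) = (5 − 1) · (41 − 1) = 4 · 40 = 160.

Final answer: φ(205) = 160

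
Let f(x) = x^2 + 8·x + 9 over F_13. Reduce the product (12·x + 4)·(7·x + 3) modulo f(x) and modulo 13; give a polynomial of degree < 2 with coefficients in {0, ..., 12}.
a · b ≡ 3·x + 10 (mod f(x))

Multiply as integer polynomials: a · b = 84·x^2 + 64·x + 12. Reducing coefficients mod 13: a · b ≡ 6·x^2 + 12·x + 12. Now divide by f(x) = x^2 + 8·x + 9 in F_13[x], eliminating the leading term at each step:
  leading term 6·x^2: subtract (6)·f(x) = 6·x^2 + 9·x + 2, leaving 3·x + 10 (coefficients mod 13)
The degree is now < 2, so this is the remainder. Hence a · b ≡ 3·x + 10 in F_13[x]/(f).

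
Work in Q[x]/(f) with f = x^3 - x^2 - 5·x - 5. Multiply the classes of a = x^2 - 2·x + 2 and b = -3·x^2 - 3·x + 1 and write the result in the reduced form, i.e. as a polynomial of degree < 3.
a · b ≡ -14·x^2 - 23·x + 2 (mod f(x))

First multiply in Q[x] without reducing: a · b = -3·x^4 + 3·x^3 + x^2 - 8·x + 2. Now divide by f(x) = x^3 - x^2 - 5·x - 5, eliminating the leading term at each step:
  leading term -3·x^4: subtract (-3·x)·f(x) = -3·x^4 + 3·x^3 + 15·x^2 + 15·x, leaving -14·x^2 - 23·x + 2
The degree is now < 3, so this is the remainder. Hence a · b ≡ -14·x^2 - 23·x + 2 in Q[x]/(f).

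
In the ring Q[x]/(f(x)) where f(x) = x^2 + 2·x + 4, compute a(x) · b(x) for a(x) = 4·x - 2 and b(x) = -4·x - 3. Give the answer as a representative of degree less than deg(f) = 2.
a · b ≡ 28·x + 70 (mod f(x))

First multiply in Q[x] without reducing: a · b = -16·x^2 - 4·x + 6. Now divide by f(x) = x^2 + 2·x + 4, eliminating the leading term at each step:
  leading term -16·x^2: subtract (-16)·f(x) = -16·x^2 - 32·x - 64, leaving 28·x + 70
The degree is now < 2, so this is the remainder. Hence a · b ≡ 28·x + 70 in Q[x]/(f).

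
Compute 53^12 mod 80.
1

Use repeated squaring. Binary(12) = 1100. Walk through the bits of the exponent 12 left-to-right: at each bit after the leading one, square the running value, then multiply by 53 if the bit is 1 (always reducing mod 80):
  bit 1 = 1 (leading): start with 53.
  bit 2 = 1: square 53^2 = 2809 ≡ 9; bit is 1, so multiply 9·53 = 477 ≡ 77 (mod 80).
  bit 3 = 0: square 77^2 = 5929 ≡ 9 (mod 80).
  bit 4 = 0: square 9^2 = 81 ≡ 1 (mod 80).
Final value: 53^12 ≡ 1 (mod 80).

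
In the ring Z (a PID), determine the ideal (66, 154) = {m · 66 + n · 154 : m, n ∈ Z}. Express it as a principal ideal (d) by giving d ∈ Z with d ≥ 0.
(66, 154) = (22); d = 22

In the PID Z, (a, b) is generated by gcd(a, b). Compute gcd(154, 66) with the extended Euclidean algorithm, tracking rows (r, s, t) with s·154 + t·66 = r:
  row A: (154, 1, 0)   [1·154 + 0·66 = 154]
  row B: (66, 0, 1)   [0·154 + 1·66 = 66]
  154 = 2·66 + 22   → row C = row A − 2·row B = (22, 1, −2)   [check: 1·154 − 2·66 = 22]
  66 = 3·22 + 0   → remainder 0, stop. gcd = 22 (last nonzero row C).
So gcd(66, 154) = 22, with Bézout identity 1·154 − 2·66 = 22. Containment (⊇): the Bézout identity exhibits 22 as an element of (66, 154), giving (22) ⊆ (66, 154). Containment (⊆): since 22 | 66 and 22 | 154 (66 = 22·3, 154 = 22·7), every Z-linear combination of 66 and 154 is divisible by 22, so (66, 154) ⊆ (22). Therefore (66, 154) = (22), d = 22.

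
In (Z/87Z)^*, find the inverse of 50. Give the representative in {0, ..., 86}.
50^(−1) ≡ 47 (mod 87)

Apply the extended Euclidean algorithm to (87, 50), tracking rows (r, s, t) with s·87 + t·50 = r. Each division r_prev = q·r_cur + r_new produces the new row as (previous row) − q·(current row):
  row A: (87, 1, 0)   [1·87 + 0·50 = 87]
  row B: (50, 0, 1)   [0·87 + 1·50 = 50]
  87 = 1·50 + 37   → row C = row A − 1·row B = (37, 1, −1)   [check: 1·87 − 1·50 = 37]
  50 = 1·37 + 13   → row D = row B − 1·row C = (13, −1, 2)   [check: −1·87 + 2·50 = 13]
  37 = 2·13 + 11   → row E = row C − 2·row D = (11, 3, −5)   [check: 3·87 − 5·50 = 11]
  13 = 1·11 + 2   → row F = row D − 1·row E = (2, −4, 7)   [check: −4·87 + 7·50 = 2]
  11 = 5·2 + 1   → row G = row E − 5·row F = (1, 23, −40)   [check: 23·87 − 40·50 = 1]
  2 = 2·1 + 0   → remainder 0, stop. gcd = 1 (last nonzero row G).
The gcd is 1, so 50 is invertible mod 87. The last nonzero row gives 23·87 − 40·50 = 1, so t = −40. So 50^(−1) ≡ −40 ≡ 47 (mod 87). Verify: 50 · 47 = 2350 ≡ 1 (mod 87). ✓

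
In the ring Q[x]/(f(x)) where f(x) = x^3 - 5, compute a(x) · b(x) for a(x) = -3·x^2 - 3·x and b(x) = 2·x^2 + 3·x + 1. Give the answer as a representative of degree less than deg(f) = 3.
First multiply in Q[x] without reducing: a · b = -6·x^4 - 15·x^3 - 12·x^2 - 3·x. Now divide by f(x) = x^3 - 5, eliminating the leading term at each step:
  leading term -6·x^4: subtract (-6·x)·f(x) = -6·x^4 + 30·x, leaving -15·x^3 - 12·x^2 - 33·x
  leading term -15·x^3: subtract (-15)·f(x) = 75 - 15·x^3, leaving -12·x^2 - 33·x - 75
The degree is now < 3, so this is the remainder. Hence a · b ≡ -12·x^2 - 33·x - 75 in Q[x]/(f).

Final answer: a · b ≡ -12·x^2 - 33·x - 75 (mod f(x))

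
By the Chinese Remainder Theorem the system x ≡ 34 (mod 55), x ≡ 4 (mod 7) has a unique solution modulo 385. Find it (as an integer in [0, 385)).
The moduli 55, 7 are pairwise coprime, so by the CRT there is a unique solution mod 55·7 = 385.
Solve by successive substitution. Start with x ≡ 34 (mod 55).
  Combine with x ≡ 4 (mod 7): write x = 34 + 55·t and require 34 + 55·t ≡ 4 (mod 7), i.e. 55·t ≡ 4 − 34 ≡ 5 (mod 7). Since 55^(−1) ≡ 6 (mod 7) (55 ≡ 6 (mod 7)), t ≡ 6·5 ≡ 2 (mod 7). So x ≡ 34 + 55·2 = 144 (mod 385).
Unique solution in [0, 385): x = 144.

Final answer: x ≡ 144 (mod 385); the representative in [0, 385) is 144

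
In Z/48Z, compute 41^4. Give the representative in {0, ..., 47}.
Use repeated squaring. Binary(4) = 100. Walk through the bits of the exponent 4 left-to-right: at each bit after the leading one, square the running value, then multiply by 41 if the bit is 1 (always reducing mod 48):
  bit 1 = 1 (leading): start with 41.
  bit 2 = 0: square 41^2 = 1681 ≡ 1 (mod 48).
  bit 3 = 0: square 1^2 = 1 (mod 48).
Final value: 41^4 ≡ 1 (mod 48).

Final answer: 1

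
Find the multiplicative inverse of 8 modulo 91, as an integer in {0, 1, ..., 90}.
8^(−1) ≡ 57 (mod 91)

Apply the extended Euclidean algorithm to (91, 8), tracking rows (r, s, t) with s·91 + t·8 = r. Each division r_prev = q·r_cur + r_new produces the new row as (previous row) − q·(current row):
  row A: (91, 1, 0)   [1·91 + 0·8 = 91]
  row B: (8, 0, 1)   [0·91 + 1·8 = 8]
  91 = 11·8 + 3   → row C = row A − 11·row B = (3, 1, −11)   [check: 1·91 − 11·8 = 3]
  8 = 2·3 + 2   → row D = row B − 2·row C = (2, −2, 23)   [check: −2·91 + 23·8 = 2]
  3 = 1·2 + 1   → row E = row C − 1·row D = (1, 3, −34)   [check: 3·91 − 34·8 = 1]
  2 = 2·1 + 0   → remainder 0, stop. gcd = 1 (last nonzero row E).
The gcd is 1, so 8 is invertible mod 91. The last nonzero row gives 3·91 − 34·8 = 1, so t = −34. So 8^(−1) ≡ −34 ≡ 57 (mod 91). Verify: 8 · 57 = 456 ≡ 1 (mod 91). ✓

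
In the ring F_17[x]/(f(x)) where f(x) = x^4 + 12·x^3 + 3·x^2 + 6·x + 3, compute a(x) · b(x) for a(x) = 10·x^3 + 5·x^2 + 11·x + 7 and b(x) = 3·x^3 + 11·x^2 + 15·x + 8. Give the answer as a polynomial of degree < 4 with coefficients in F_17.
Multiply as integer polynomials: a · b = 30·x^6 + 125·x^5 + 238·x^4 + 297·x^3 + 282·x^2 + 193·x + 56. Reducing coefficients mod 17: a · b ≡ 13·x^6 + 6·x^5 + 8·x^3 + 10·x^2 + 6·x + 5. Now divide by f(x) = x^4 + 12·x^3 + 3·x^2 + 6·x + 3 in F_17[x], eliminating the leading term at each step:
  leading term 13·x^6: subtract (13·x^2)·f(x) = 13·x^6 + 3·x^5 + 5·x^4 + 10·x^3 + 5·x^2, leaving 3·x^5 + 12·x^4 + 15·x^3 + 5·x^2 + 6·x + 5 (coefficients mod 17)
  leading term 3·x^5: subtract (3·x)·f(x) = 3·x^5 + 2·x^4 + 9·x^3 + x^2 + 9·x, leaving 10·x^4 + 6·x^3 + 4·x^2 + 14·x + 5 (coefficients mod 17)
  leading term 10·x^4: subtract (10)·f(x) = 10·x^4 + x^3 + 13·x^2 + 9·x + 13, leaving 5·x^3 + 8·x^2 + 5·x + 9 (coefficients mod 17)
The degree is now < 4, so this is the remainder. Hence a · b ≡ 5·x^3 + 8·x^2 + 5·x + 9 in F_17[x]/(f).

Final answer: a · b ≡ 5·x^3 + 8·x^2 + 5·x + 9 (mod f(x))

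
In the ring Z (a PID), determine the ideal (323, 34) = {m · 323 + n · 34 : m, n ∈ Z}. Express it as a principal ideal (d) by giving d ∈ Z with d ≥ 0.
(323, 34) = (17); d = 17

In the PID Z, (a, b) is generated by gcd(a, b). Compute gcd(323, 34) with the extended Euclidean algorithm, tracking rows (r, s, t) with s·323 + t·34 = r:
  row A: (323, 1, 0)   [1·323 + 0·34 = 323]
  row B: (34, 0, 1)   [0·323 + 1·34 = 34]
  323 = 9·34 + 17   → row C = row A − 9·row B = (17, 1, −9)   [check: 1·323 − 9·34 = 17]
  34 = 2·17 + 0   → remainder 0, stop. gcd = 17 (last nonzero row C).
So gcd(323, 34) = 17, with Bézout identity 1·323 − 9·34 = 17. Containment (⊇): the Bézout identity exhibits 17 as an element of (323, 34), giving (17) ⊆ (323, 34). Containment (⊆): since 17 | 323 and 17 | 34 (323 = 17·19, 34 = 17·2), every Z-linear combination of 323 and 34 is divisible by 17, so (323, 34) ⊆ (17). Therefore (323, 34) = (17), d = 17.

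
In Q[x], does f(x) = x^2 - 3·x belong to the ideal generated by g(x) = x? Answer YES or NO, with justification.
In Q[x] the ideal (g) consists of all multiples of g, so f ∈ (g) iff g | f, i.e. iff the remainder of f on division by g is 0. Divide f by g (g is monic, so eliminate the leading term of the running remainder at each step):
  leading term x^2: subtract (x)·g(x) = x^2, leaving -3·x
  leading term -3·x: subtract (-3)·g(x) = -3·x, leaving 0
The remainder is 0, so f(x) = g(x) · h(x) with h(x) = x - 3. Hence g | f, i.e. f ∈ (g).

Final answer: YES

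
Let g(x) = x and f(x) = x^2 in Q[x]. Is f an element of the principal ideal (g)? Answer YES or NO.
In Q[x] the ideal (g) consists of all multiples of g, so f ∈ (g) iff g | f, i.e. iff the remainder of f on division by g is 0. Divide f by g (g is monic, so eliminate the leading term of the running remainder at each step):
  leading term x^2: subtract (x)·g(x) = x^2, leaving 0
The remainder is 0, so f(x) = g(x) · h(x) with h(x) = x. Hence g | f, i.e. f ∈ (g).

Final answer: YES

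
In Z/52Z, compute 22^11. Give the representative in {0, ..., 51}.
16

Use repeated squaring. Binary(11) = 1011. Walk through the bits of the exponent 11 left-to-right: at each bit after the leading one, square the running value, then multiply by 22 if the bit is 1 (always reducing mod 52):
  bit 1 = 1 (leading): start with 22.
  bit 2 = 0: square 22^2 = 484 ≡ 16 (mod 52).
  bit 3 = 1: square 16^2 = 256 ≡ 48; bit is 1, so multiply 48·22 = 1056 ≡ 16 (mod 52).
  bit 4 = 1: square 16^2 = 256 ≡ 48; bit is 1, so multiply 48·22 = 1056 ≡ 16 (mod 52).
Final value: 22^11 ≡ 16 (mod 52).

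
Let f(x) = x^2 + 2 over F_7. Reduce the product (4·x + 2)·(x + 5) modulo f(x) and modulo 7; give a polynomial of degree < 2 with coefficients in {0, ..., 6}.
a · b ≡ x + 2 (mod f(x))

Multiply as integer polynomials: a · b = 4·x^2 + 22·x + 10. Reducing coefficients mod 7: a · b ≡ 4·x^2 + x + 3. Now divide by f(x) = x^2 + 2 in F_7[x], eliminating the leading term at each step:
  leading term 4·x^2: subtract (4)·f(x) = 4·x^2 + 1, leaving x + 2 (coefficients mod 7)
The degree is now < 2, so this is the remainder. Hence a · b ≡ x + 2 in F_7[x]/(f).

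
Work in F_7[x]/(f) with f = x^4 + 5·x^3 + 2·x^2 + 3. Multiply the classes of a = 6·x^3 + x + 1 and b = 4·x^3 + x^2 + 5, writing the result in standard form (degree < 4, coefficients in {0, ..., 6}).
Multiply as integer polynomials: a · b = 24·x^6 + 6·x^5 + 4·x^4 + 35·x^3 + x^2 + 5·x + 5. Reducing coefficients mod 7: a · b ≡ 3·x^6 + 6·x^5 + 4·x^4 + x^2 + 5·x + 5. Now divide by f(x) = x^4 + 5·x^3 + 2·x^2 + 3 in F_7[x], eliminating the leading term at each step:
  leading term 3·x^6: subtract (3·x^2)·f(x) = 3·x^6 + x^5 + 6·x^4 + 2·x^2, leaving 5·x^5 + 5·x^4 + 6·x^2 + 5·x + 5 (coefficients mod 7)
  leading term 5·x^5: subtract (5·x)·f(x) = 5·x^5 + 4·x^4 + 3·x^3 + x, leaving x^4 + 4·x^3 + 6·x^2 + 4·x + 5 (coefficients mod 7)
  leading term x^4: subtract (1)·f(x) = x^4 + 5·x^3 + 2·x^2 + 3, leaving 6·x^3 + 4·x^2 + 4·x + 2 (coefficients mod 7)
The degree is now < 4, so this is the remainder. Hence a · b ≡ 6·x^3 + 4·x^2 + 4·x + 2 in F_7[x]/(f).

Final answer: a · b ≡ 6·x^3 + 4·x^2 + 4·x + 2 (mod f(x))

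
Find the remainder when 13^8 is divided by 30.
Use repeated squaring. Binary(8) = 1000. Walk through the bits of the exponent 8 left-to-right: at each bit after the leading one, square the running value, then multiply by 13 if the bit is 1 (always reducing mod 30):
  bit 1 = 1 (leading): start with 13.
  bit 2 = 0: square 13^2 = 169 ≡ 19 (mod 30).
  bit 3 = 0: square 19^2 = 361 ≡ 1 (mod 30).
  bit 4 = 0: square 1^2 = 1 (mod 30).
Final value: 13^8 ≡ 1 (mod 30).

Final answer: 1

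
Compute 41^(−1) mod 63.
Apply the extended Euclidean algorithm to (63, 41), tracking rows (r, s, t) with s·63 + t·41 = r. Each division r_prev = q·r_cur + r_new produces the new row as (previous row) − q·(current row):
  row A: (63, 1, 0)   [1·63 + 0·41 = 63]
  row B: (41, 0, 1)   [0·63 + 1·41 = 41]
  63 = 1·41 + 22   → row C = row A − 1·row B = (22, 1, −1)   [check: 1·63 − 1·41 = 22]
  41 = 1·22 + 19   → row D = row B − 1·row C = (19, −1, 2)   [check: −1·63 + 2·41 = 19]
  22 = 1·19 + 3   → row E = row C − 1·row D = (3, 2, −3)   [check: 2·63 − 3·41 = 3]
  19 = 6·3 + 1   → row F = row D − 6·row E = (1, −13, 20)   [check: −13·63 + 20·41 = 1]
  3 = 3·1 + 0   → remainder 0, stop. gcd = 1 (last nonzero row F).
The gcd is 1, so 41 is invertible mod 63. The last nonzero row gives −13·63 + 20·41 = 1, so t = 20. So 41^(−1) ≡ 20 (mod 63). Verify: 41 · 20 = 820 ≡ 1 (mod 63). ✓

Final answer: 41^(−1) ≡ 20 (mod 63)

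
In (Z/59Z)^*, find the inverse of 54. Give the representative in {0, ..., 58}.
54^(−1) ≡ 47 (mod 59)

Apply the extended Euclidean algorithm to (59, 54), tracking rows (r, s, t) with s·59 + t·54 = r. Each division r_prev = q·r_cur + r_new produces the new row as (previous row) − q·(current row):
  row A: (59, 1, 0)   [1·59 + 0·54 = 59]
  row B: (54, 0, 1)   [0·59 + 1·54 = 54]
  59 = 1·54 + 5   → row C = row A − 1·row B = (5, 1, −1)   [check: 1·59 − 1·54 = 5]
  54 = 10·5 + 4   → row D = row B − 10·row C = (4, −10, 11)   [check: −10·59 + 11·54 = 4]
  5 = 1·4 + 1   → row E = row C − 1·row D = (1, 11, −12)   [check: 11·59 − 12·54 = 1]
  4 = 4·1 + 0   → remainder 0, stop. gcd = 1 (last nonzero row E).
The gcd is 1, so 54 is invertible mod 59. The last nonzero row gives 11·59 − 12·54 = 1, so t = −12. So 54^(−1) ≡ −12 ≡ 47 (mod 59). Verify: 54 · 47 = 2538 ≡ 1 (mod 59). ✓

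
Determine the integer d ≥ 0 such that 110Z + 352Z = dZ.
In the PID Z, (a, b) is generated by gcd(a, b). Compute gcd(352, 110) with the extended Euclidean algorithm, tracking rows (r, s, t) with s·352 + t·110 = r:
  row A: (352, 1, 0)   [1·352 + 0·110 = 352]
  row B: (110, 0, 1)   [0·352 + 1·110 = 110]
  352 = 3·110 + 22   → row C = row A − 3·row B = (22, 1, −3)   [check: 1·352 − 3·110 = 22]
  110 = 5·22 + 0   → remainder 0, stop. gcd = 22 (last nonzero row C).
So gcd(110, 352) = 22, with Bézout identity 1·352 − 3·110 = 22. Containment (⊇): the Bézout identity exhibits 22 as an element of (110, 352), giving (22) ⊆ (110, 352). Containment (⊆): since 22 | 110 and 22 | 352 (110 = 22·5, 352 = 22·16), every Z-linear combination of 110 and 352 is divisible by 22, so (110, 352) ⊆ (22). Therefore (110, 352) = (22), d = 22.

Final answer: (110, 352) = (22); d = 22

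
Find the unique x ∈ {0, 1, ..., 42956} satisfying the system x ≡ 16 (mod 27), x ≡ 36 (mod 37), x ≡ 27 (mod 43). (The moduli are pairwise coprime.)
x ≡ 27934 (mod 42957); the representative in [0, 42957) is 27934

The moduli 27, 37, 43 are pairwise coprime, so by the CRT there is a unique solution mod 27·37·43 = 42957.
Solve by successive substitution. Start with x ≡ 16 (mod 27).
  Combine with x ≡ 36 (mod 37): write x = 16 + 27·t and require 16 + 27·t ≡ 36 (mod 37), i.e. 27·t ≡ 36 − 16 ≡ 20 (mod 37). Since 27^(−1) ≡ 11 (mod 37), t ≡ 11·20 ≡ 35 (mod 37). So x ≡ 16 + 27·35 = 961 (mod 999).
  Combine with x ≡ 27 (mod 43): write x = 961 + 999·t and require 961 + 999·t ≡ 27 (mod 43), i.e. 999·t ≡ 27 − 961 ≡ 12 (mod 43). Since 999^(−1) ≡ 13 (mod 43) (999 ≡ 10 (mod 43)), t ≡ 13·12 ≡ 27 (mod 43). So x ≡ 961 + 999·27 = 27934 (mod 42957).
Unique solution in [0, 42957): x = 27934.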